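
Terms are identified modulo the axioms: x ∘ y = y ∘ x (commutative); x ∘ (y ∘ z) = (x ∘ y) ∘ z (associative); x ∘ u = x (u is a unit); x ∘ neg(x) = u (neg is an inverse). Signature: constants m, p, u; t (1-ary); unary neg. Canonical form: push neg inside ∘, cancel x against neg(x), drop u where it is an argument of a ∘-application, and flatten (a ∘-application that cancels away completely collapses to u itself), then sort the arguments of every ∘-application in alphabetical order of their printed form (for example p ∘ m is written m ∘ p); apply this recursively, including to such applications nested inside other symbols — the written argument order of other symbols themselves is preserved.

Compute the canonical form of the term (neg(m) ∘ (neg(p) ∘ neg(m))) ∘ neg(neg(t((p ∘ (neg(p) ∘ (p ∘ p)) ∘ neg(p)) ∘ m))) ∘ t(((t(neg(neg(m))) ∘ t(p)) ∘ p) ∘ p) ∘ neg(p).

Answer: neg(m) ∘ neg(m) ∘ neg(p) ∘ neg(p) ∘ t(m ∘ p) ∘ t(p ∘ p ∘ t(m) ∘ t(p))

Derivation:
Push neg inside:  distribute neg over ∘ and collapse double neg
Combine occurrences:  neg(m) ∘ neg(m) ∘ neg(p) ∘ neg(p) ∘ t(m ∘ p) ∘ t(p ∘ p ∘ t(m) ∘ t(p))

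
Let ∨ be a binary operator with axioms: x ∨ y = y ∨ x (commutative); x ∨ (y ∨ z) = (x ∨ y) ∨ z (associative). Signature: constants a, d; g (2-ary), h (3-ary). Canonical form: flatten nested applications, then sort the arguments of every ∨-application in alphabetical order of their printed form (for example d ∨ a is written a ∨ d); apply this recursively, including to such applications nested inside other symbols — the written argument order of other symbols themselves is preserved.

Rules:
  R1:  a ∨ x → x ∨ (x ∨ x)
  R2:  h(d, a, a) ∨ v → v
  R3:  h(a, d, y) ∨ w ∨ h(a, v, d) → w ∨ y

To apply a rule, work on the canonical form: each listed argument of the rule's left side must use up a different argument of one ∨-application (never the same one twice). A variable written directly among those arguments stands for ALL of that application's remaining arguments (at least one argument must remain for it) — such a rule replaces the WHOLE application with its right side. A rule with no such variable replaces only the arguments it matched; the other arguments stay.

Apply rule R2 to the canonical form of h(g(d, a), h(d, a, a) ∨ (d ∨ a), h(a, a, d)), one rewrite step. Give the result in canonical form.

Canonical form:  h(g(d, a), a ∨ d ∨ h(d, a, a), h(a, a, d))
R2 matches:  uses h(d, a, a);  v := a ∨ d
Every leftover argument binds to the variable; the entire application is replaced.
Result:  h(g(d, a), a ∨ d, h(a, a, d))

Answer: h(g(d, a), a ∨ d, h(a, a, d))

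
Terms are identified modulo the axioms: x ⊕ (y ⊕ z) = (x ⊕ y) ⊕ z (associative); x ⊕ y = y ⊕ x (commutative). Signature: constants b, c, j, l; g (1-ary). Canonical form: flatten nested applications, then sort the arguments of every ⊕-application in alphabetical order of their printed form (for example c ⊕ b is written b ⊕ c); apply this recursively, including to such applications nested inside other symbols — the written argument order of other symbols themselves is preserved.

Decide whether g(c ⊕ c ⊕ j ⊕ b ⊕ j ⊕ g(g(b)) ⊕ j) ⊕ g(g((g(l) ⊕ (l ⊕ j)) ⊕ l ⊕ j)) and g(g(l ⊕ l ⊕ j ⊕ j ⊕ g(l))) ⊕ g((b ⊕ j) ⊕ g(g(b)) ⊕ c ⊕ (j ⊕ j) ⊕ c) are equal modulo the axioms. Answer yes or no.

Left:  g(c ⊕ c ⊕ j ⊕ b ⊕ j ⊕ g(g(b)) ⊕ j) ⊕ g(g((g(l) ⊕ (l ⊕ j)) ⊕ l ⊕ j))
  Simplify inside:  g(c ⊕ c ⊕ j ⊕ b ⊕ j ⊕ g(g(b)) ⊕ j)  →  g(b ⊕ c ⊕ c ⊕ g(g(b)) ⊕ j ⊕ j ⊕ j)
  Inside:  g(g((g(l) ⊕ (l ⊕ j)) ⊕ l ⊕ j))  →  g(g(g(l) ⊕ j ⊕ j ⊕ l ⊕ l))
  Sort:  g(b ⊕ c ⊕ c ⊕ g(g(b)) ⊕ j ⊕ j ⊕ j) ⊕ g(g(g(l) ⊕ j ⊕ j ⊕ l ⊕ l))
Right:  g(g(l ⊕ l ⊕ j ⊕ j ⊕ g(l))) ⊕ g((b ⊕ j) ⊕ g(g(b)) ⊕ c ⊕ (j ⊕ j) ⊕ c)
  Canonicalize subterm:  g(g(l ⊕ l ⊕ j ⊕ j ⊕ g(l)))  →  g(g(g(l) ⊕ j ⊕ j ⊕ l ⊕ l))
  Simplify inside:  g((b ⊕ j) ⊕ g(g(b)) ⊕ c ⊕ (j ⊕ j) ⊕ c)  →  g(b ⊕ c ⊕ c ⊕ g(g(b)) ⊕ j ⊕ j ⊕ j)
  Sort:  g(b ⊕ c ⊕ c ⊕ g(g(b)) ⊕ j ⊕ j ⊕ j) ⊕ g(g(g(l) ⊕ j ⊕ j ⊕ l ⊕ l))

Answer: yes — both canonical forms are g(b ⊕ c ⊕ c ⊕ g(g(b)) ⊕ j ⊕ j ⊕ j) ⊕ g(g(g(l) ⊕ j ⊕ j ⊕ l ⊕ l))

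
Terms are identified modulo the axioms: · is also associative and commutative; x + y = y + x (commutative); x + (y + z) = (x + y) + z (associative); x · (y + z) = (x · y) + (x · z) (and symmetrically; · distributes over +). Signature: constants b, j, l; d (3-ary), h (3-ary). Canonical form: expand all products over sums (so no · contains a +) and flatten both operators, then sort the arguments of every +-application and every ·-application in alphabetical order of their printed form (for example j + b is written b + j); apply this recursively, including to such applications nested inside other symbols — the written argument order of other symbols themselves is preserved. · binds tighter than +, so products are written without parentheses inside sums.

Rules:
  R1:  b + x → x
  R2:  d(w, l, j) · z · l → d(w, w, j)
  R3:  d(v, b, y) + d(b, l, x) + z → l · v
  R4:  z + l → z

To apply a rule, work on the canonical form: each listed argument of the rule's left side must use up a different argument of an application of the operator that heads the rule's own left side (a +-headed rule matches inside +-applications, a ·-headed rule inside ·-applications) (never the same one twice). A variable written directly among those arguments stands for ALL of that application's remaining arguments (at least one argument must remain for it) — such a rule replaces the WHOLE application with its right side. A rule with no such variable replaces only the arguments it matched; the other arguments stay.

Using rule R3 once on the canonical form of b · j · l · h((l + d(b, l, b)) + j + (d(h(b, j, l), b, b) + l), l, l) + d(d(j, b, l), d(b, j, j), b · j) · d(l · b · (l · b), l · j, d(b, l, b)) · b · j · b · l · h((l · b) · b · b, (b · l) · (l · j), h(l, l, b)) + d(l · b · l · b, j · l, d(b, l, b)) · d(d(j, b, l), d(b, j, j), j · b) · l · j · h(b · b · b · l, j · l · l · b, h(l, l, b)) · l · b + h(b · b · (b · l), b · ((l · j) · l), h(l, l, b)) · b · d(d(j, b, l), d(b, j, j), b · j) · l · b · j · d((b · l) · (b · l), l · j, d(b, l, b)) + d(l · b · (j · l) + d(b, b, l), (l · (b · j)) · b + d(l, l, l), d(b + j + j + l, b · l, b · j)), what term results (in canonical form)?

Answer: b · b · d(b · b · l · l, j · l, d(b, l, b)) · d(d(j, b, l), d(b, j, j), b · j) · h(b · b · b · l, b · j · l · l, h(l, l, b)) · j · l + b · b · d(b · b · l · l, j · l, d(b, l, b)) · d(d(j, b, l), d(b, j, j), b · j) · h(b · b · b · l, b · j · l · l, h(l, l, b)) · j · l + b · d(b · b · l · l, j · l, d(b, l, b)) · d(d(j, b, l), d(b, j, j), b · j) · h(b · b · b · l, b · j · l · l, h(l, l, b)) · j · l · l + b · h(h(b, j, l) · l, l, l) · j · l + d(b · j · l · l + d(b, b, l), b · b · j · l + d(l, l, l), d(b + j + j + l, b · l, b · j))

Derivation:
Canonical form:  b · b · d(b · b · l · l, j · l, d(b, l, b)) · d(d(j, b, l), d(b, j, j), b · j) · h(b · b · b · l, b · j · l · l, h(l, l, b)) · j · l + b · b · d(b · b · l · l, j · l, d(b, l, b)) · d(d(j, b, l), d(b, j, j), b · j) · h(b · b · b · l, b · j · l · l, h(l, l, b)) · j · l + b · d(b · b · l · l, j · l, d(b, l, b)) · d(d(j, b, l), d(b, j, j), b · j) · h(b · b · b · l, b · j · l · l, h(l, l, b)) · j · l · l + b · h(d(b, l, b) + d(h(b, j, l), b, b) + j + l + l, l, l) · j · l + d(b · j · l · l + d(b, b, l), b · b · j · l + d(l, l, l), d(b + j + j + l, b · l, b · j))
Apply R3:  consuming d(b, l, b), d(h(b, j, l), b, b);  v := h(b, j, l), x := b, y := b, z := j + l + l
Every leftover argument binds to the variable; the entire application is replaced.
New term:  b · b · d(b · b · l · l, j · l, d(b, l, b)) · d(d(j, b, l), d(b, j, j), b · j) · h(b · b · b · l, b · j · l · l, h(l, l, b)) · j · l + b · b · d(b · b · l · l, j · l, d(b, l, b)) · d(d(j, b, l), d(b, j, j), b · j) · h(b · b · b · l, b · j · l · l, h(l, l, b)) · j · l + b · d(b · b · l · l, j · l, d(b, l, b)) · d(d(j, b, l), d(b, j, j), b · j) · h(b · b · b · l, b · j · l · l, h(l, l, b)) · j · l · l + b · h(h(b, j, l) · l, l, l) · j · l + d(b · j · l · l + d(b, b, l), b · b · j · l + d(l, l, l), d(b + j + j + l, b · l, b · j))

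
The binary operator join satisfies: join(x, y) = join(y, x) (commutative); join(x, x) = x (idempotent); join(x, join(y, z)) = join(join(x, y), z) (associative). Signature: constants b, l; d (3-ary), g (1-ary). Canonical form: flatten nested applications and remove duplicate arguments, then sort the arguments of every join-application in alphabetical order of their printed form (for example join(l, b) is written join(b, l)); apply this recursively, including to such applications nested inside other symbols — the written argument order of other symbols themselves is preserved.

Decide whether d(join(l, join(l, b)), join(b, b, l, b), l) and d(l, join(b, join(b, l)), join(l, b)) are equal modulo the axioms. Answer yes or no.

Left:  d(join(l, join(l, b)), join(b, b, l, b), l)
  Work inside:  join(b, b, l, b)
  Drop duplicates:  drop duplicate b, b
  Order the arguments:  join(b, l)
  Reassemble:  d(join(b, l), join(b, l), l)
Right:  d(l, join(b, join(b, l)), join(l, b))
  Descend into:  join(b, join(b, l))
  Flatten:  join(b, b, l)
  Deduplicate:  drop duplicate b
  Order the arguments:  join(b, l)
  Reassemble:  d(l, join(b, l), join(b, l))

Answer: no — d(join(b, l), join(b, l), l) vs d(l, join(b, l), join(b, l))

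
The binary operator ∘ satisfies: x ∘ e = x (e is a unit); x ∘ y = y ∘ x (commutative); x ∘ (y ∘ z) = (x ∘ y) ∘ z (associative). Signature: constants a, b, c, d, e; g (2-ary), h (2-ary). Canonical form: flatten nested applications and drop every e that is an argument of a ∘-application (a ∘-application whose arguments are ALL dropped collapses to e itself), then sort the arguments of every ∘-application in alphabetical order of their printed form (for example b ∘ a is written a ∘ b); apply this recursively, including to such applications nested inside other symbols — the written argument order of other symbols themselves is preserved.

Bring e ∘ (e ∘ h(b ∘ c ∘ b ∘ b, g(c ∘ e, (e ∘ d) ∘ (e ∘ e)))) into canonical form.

Answer: h(b ∘ b ∘ b ∘ c, g(c, d))

Derivation:
Merge nested applications:  e ∘ e ∘ h(b ∘ c ∘ b ∘ b, g(c ∘ e, (e ∘ d) ∘ (e ∘ e)))
Simplify inside:  h(b ∘ c ∘ b ∘ b, g(c ∘ e, (e ∘ d) ∘ (e ∘ e)))  →  h(b ∘ b ∘ b ∘ c, g(c, d))
Units out:  drop e (×2)
Sort:  h(b ∘ b ∘ b ∘ c, g(c, d))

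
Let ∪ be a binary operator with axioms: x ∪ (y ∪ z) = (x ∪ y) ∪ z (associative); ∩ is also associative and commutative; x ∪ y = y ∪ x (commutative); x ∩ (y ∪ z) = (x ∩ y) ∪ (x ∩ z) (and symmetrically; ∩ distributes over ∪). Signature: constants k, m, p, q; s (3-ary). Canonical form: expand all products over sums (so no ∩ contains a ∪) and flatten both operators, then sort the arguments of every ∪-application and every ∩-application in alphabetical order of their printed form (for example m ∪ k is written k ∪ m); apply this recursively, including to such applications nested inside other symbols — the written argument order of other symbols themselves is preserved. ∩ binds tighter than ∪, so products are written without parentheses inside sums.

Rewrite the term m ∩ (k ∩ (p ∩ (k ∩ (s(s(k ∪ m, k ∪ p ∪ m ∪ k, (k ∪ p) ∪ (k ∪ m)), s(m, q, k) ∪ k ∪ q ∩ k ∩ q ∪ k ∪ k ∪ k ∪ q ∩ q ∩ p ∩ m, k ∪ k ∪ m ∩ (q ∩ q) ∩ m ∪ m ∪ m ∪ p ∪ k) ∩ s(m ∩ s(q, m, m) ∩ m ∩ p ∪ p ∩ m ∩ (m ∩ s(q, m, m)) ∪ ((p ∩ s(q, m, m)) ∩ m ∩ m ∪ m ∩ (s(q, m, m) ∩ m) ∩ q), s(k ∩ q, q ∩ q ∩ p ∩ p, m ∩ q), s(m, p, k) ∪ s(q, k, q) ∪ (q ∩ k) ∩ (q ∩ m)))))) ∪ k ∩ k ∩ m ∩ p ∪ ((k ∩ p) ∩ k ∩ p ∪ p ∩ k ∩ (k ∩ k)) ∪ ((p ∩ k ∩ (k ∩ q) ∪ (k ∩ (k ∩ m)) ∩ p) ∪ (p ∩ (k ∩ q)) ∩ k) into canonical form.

Flatten:  k ∩ k ∩ m ∩ p ∩ s(m ∩ m ∩ p ∩ s(q, m, m) ∪ m ∩ m ∩ p ∩ s(q, m, m) ∪ m ∩ m ∩ p ∩ s(q, m, m) ∪ m ∩ m ∩ q ∩ s(q, m, m), s(k ∩ q, p ∩ p ∩ q ∩ q, m ∩ q), k ∩ m ∩ q ∩ q ∪ s(m, p, k) ∪ s(q, k, q)) ∩ s(s(k ∪ m, k ∪ k ∪ m ∪ p, k ∪ k ∪ m ∪ p), k ∪ k ∪ k ∪ k ∪ k ∩ q ∩ q ∪ m ∩ p ∩ q ∩ q ∪ s(m, q, k), k ∪ k ∪ k ∪ m ∪ m ∪ m ∩ m ∩ q ∩ q ∪ p) ∪ k ∩ k ∩ m ∩ p ∪ k ∩ k ∩ p ∩ p ∪ k ∩ k ∩ k ∩ p ∪ k ∩ k ∩ p ∩ q ∪ k ∩ k ∩ m ∩ p ∪ k ∩ k ∩ p ∩ q
Sort:  k ∩ k ∩ k ∩ p ∪ k ∩ k ∩ m ∩ p ∪ k ∩ k ∩ m ∩ p ∪ k ∩ k ∩ m ∩ p ∩ s(m ∩ m ∩ p ∩ s(q, m, m) ∪ m ∩ m ∩ p ∩ s(q, m, m) ∪ m ∩ m ∩ p ∩ s(q, m, m) ∪ m ∩ m ∩ q ∩ s(q, m, m), s(k ∩ q, p ∩ p ∩ q ∩ q, m ∩ q), k ∩ m ∩ q ∩ q ∪ s(m, p, k) ∪ s(q, k, q)) ∩ s(s(k ∪ m, k ∪ k ∪ m ∪ p, k ∪ k ∪ m ∪ p), k ∪ k ∪ k ∪ k ∪ k ∩ q ∩ q ∪ m ∩ p ∩ q ∩ q ∪ s(m, q, k), k ∪ k ∪ k ∪ m ∪ m ∪ m ∩ m ∩ q ∩ q ∪ p) ∪ k ∩ k ∩ p ∩ p ∪ k ∩ k ∩ p ∩ q ∪ k ∩ k ∩ p ∩ q

Answer: k ∩ k ∩ k ∩ p ∪ k ∩ k ∩ m ∩ p ∪ k ∩ k ∩ m ∩ p ∪ k ∩ k ∩ m ∩ p ∩ s(m ∩ m ∩ p ∩ s(q, m, m) ∪ m ∩ m ∩ p ∩ s(q, m, m) ∪ m ∩ m ∩ p ∩ s(q, m, m) ∪ m ∩ m ∩ q ∩ s(q, m, m), s(k ∩ q, p ∩ p ∩ q ∩ q, m ∩ q), k ∩ m ∩ q ∩ q ∪ s(m, p, k) ∪ s(q, k, q)) ∩ s(s(k ∪ m, k ∪ k ∪ m ∪ p, k ∪ k ∪ m ∪ p), k ∪ k ∪ k ∪ k ∪ k ∩ q ∩ q ∪ m ∩ p ∩ q ∩ q ∪ s(m, q, k), k ∪ k ∪ k ∪ m ∪ m ∪ m ∩ m ∩ q ∩ q ∪ p) ∪ k ∩ k ∩ p ∩ p ∪ k ∩ k ∩ p ∩ q ∪ k ∩ k ∩ p ∩ q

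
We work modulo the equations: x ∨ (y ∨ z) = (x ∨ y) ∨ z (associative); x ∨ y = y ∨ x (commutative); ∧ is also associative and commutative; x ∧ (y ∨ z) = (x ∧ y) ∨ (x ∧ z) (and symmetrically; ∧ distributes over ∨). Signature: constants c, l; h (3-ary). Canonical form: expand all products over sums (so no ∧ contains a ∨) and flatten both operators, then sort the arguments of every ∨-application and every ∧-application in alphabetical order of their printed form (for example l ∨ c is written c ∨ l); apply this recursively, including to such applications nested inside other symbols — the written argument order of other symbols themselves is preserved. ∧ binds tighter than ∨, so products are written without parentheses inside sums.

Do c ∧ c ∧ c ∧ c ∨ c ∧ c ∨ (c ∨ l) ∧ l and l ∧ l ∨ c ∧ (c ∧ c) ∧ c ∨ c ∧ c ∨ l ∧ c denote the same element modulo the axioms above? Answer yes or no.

Left:  c ∧ c ∧ c ∧ c ∨ c ∧ c ∨ (c ∨ l) ∧ l
  Expand:  c ∧ c ∧ c ∧ c ∨ c ∧ c ∨ c ∧ l ∨ l ∧ l
  Sort:  c ∧ c ∨ c ∧ c ∧ c ∧ c ∨ c ∧ l ∨ l ∧ l
Right:  l ∧ l ∨ c ∧ (c ∧ c) ∧ c ∨ c ∧ c ∨ l ∧ c
  Merge nested applications:  l ∧ l ∨ c ∧ c ∧ c ∧ c ∨ c ∧ c ∨ c ∧ l
  Sort arguments:  c ∧ c ∨ c ∧ c ∧ c ∧ c ∨ c ∧ l ∨ l ∧ l

Answer: yes — both canonical forms are c ∧ c ∨ c ∧ c ∧ c ∧ c ∨ c ∧ l ∨ l ∧ l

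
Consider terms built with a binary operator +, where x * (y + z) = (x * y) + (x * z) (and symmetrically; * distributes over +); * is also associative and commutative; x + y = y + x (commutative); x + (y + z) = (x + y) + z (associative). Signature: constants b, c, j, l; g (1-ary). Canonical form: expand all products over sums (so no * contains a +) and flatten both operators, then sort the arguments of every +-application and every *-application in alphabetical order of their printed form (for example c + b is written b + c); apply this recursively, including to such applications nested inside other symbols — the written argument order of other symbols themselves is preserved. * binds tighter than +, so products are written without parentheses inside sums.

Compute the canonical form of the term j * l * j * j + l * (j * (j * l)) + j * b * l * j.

Answer: b * j * j * l + j * j * j * l + j * j * l * l

Derivation:
Un-nest:  j * j * j * l + j * j * l * l + b * j * j * l
Sort arguments:  b * j * j * l + j * j * j * l + j * j * l * l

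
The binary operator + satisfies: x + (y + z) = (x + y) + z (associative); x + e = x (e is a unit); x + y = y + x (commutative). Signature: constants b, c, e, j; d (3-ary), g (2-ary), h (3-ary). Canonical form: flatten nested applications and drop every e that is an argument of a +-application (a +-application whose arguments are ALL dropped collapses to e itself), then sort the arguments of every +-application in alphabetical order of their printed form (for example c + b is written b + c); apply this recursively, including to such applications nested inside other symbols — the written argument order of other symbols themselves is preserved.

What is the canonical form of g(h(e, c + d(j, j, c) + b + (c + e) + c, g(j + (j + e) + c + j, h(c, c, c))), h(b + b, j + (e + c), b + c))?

Answer: g(h(e, b + c + c + c + d(j, j, c), g(c + j + j + j, h(c, c, c))), h(b + b, c + j, b + c))

Derivation:
Focus inside:  c + d(j, j, c) + b + (c + e) + c
Un-nest:  c + d(j, j, c) + b + c + e + c
Drop the unit:  drop e
Order the arguments:  b + c + c + c + d(j, j, c)
Put back:  g(h(e, b + c + c + c + d(j, j, c), g(c + j + j + j, h(c, c, c))), h(b + b, c + j, b + c))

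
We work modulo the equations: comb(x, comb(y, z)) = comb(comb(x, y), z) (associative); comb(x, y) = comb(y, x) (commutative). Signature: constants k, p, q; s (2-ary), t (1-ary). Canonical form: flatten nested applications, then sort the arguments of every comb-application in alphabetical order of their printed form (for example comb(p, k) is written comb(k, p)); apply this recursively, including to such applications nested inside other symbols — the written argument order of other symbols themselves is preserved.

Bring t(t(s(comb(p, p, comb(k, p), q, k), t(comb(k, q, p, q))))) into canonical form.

Answer: t(t(s(comb(k, k, p, p, p, q), t(comb(k, p, q, q)))))

Derivation:
Descend into:  comb(p, p, comb(k, p), q, k)
Un-nest:  comb(p, p, k, p, q, k)
Order the arguments:  comb(k, k, p, p, p, q)
Rebuild:  t(t(s(comb(k, k, p, p, p, q), t(comb(k, p, q, q)))))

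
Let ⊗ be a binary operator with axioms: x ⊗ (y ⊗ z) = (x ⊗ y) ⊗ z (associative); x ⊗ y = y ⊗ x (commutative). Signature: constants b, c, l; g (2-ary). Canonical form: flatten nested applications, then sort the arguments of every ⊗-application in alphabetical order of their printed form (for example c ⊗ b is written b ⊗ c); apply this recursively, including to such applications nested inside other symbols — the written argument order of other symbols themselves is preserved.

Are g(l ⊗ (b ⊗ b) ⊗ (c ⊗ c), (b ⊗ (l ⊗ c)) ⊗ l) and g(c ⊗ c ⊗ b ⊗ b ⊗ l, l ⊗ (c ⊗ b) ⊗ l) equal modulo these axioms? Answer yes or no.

Answer: yes — both canonical forms are g(b ⊗ b ⊗ c ⊗ c ⊗ l, b ⊗ c ⊗ l ⊗ l)

Derivation:
Left:  g(l ⊗ (b ⊗ b) ⊗ (c ⊗ c), (b ⊗ (l ⊗ c)) ⊗ l)
  Work inside:  l ⊗ (b ⊗ b) ⊗ (c ⊗ c)
  Flatten:  l ⊗ b ⊗ b ⊗ c ⊗ c
  Order the arguments:  b ⊗ b ⊗ c ⊗ c ⊗ l
  Put back:  g(b ⊗ b ⊗ c ⊗ c ⊗ l, b ⊗ c ⊗ l ⊗ l)
Right:  g(c ⊗ c ⊗ b ⊗ b ⊗ l, l ⊗ (c ⊗ b) ⊗ l)
  Descend into:  l ⊗ (c ⊗ b) ⊗ l
  Un-nest:  l ⊗ c ⊗ b ⊗ l
  Sort:  b ⊗ c ⊗ l ⊗ l
  Rebuild:  g(b ⊗ b ⊗ c ⊗ c ⊗ l, b ⊗ c ⊗ l ⊗ l)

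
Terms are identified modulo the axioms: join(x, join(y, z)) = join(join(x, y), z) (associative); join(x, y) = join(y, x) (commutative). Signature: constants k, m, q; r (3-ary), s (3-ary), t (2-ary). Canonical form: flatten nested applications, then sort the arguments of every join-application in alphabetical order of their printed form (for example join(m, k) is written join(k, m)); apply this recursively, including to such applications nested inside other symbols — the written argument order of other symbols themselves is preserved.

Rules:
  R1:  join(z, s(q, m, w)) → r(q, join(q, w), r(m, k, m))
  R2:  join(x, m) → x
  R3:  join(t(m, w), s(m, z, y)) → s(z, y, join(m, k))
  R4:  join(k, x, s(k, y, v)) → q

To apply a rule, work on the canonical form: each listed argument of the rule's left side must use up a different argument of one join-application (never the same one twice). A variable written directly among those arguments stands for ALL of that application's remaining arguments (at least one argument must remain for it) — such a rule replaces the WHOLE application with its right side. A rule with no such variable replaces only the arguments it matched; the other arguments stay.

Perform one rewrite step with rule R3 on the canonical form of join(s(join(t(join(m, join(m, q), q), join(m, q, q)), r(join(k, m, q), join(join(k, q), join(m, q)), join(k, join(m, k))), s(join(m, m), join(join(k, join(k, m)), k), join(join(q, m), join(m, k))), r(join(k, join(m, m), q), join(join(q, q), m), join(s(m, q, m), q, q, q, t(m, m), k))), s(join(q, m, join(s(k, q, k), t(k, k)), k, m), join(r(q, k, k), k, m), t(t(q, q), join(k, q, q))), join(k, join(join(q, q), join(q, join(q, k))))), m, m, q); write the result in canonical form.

Answer: join(m, m, q, s(join(r(join(k, m, m, q), join(m, q, q), join(k, q, q, q, s(q, m, join(k, m)))), r(join(k, m, q), join(k, m, q, q), join(k, k, m)), s(join(m, m), join(k, k, k, m), join(k, m, m, q)), t(join(m, m, q, q), join(m, q, q))), s(join(k, m, m, q, s(k, q, k), t(k, k)), join(k, m, r(q, k, k)), t(t(q, q), join(k, q, q))), join(k, k, q, q, q, q)))

Derivation:
Canonical form:  join(m, m, q, s(join(r(join(k, m, m, q), join(m, q, q), join(k, q, q, q, s(m, q, m), t(m, m))), r(join(k, m, q), join(k, m, q, q), join(k, k, m)), s(join(m, m), join(k, k, k, m), join(k, m, m, q)), t(join(m, m, q, q), join(m, q, q))), s(join(k, m, m, q, s(k, q, k), t(k, k)), join(k, m, r(q, k, k)), t(t(q, q), join(k, q, q))), join(k, k, q, q, q, q)))
R3 matches:  uses s(m, q, m), t(m, m);  w := m, y := m, z := q
Result:  join(m, m, q, s(join(r(join(k, m, m, q), join(m, q, q), join(k, q, q, q, s(q, m, join(k, m)))), r(join(k, m, q), join(k, m, q, q), join(k, k, m)), s(join(m, m), join(k, k, k, m), join(k, m, m, q)), t(join(m, m, q, q), join(m, q, q))), s(join(k, m, m, q, s(k, q, k), t(k, k)), join(k, m, r(q, k, k)), t(t(q, q), join(k, q, q))), join(k, k, q, q, q, q)))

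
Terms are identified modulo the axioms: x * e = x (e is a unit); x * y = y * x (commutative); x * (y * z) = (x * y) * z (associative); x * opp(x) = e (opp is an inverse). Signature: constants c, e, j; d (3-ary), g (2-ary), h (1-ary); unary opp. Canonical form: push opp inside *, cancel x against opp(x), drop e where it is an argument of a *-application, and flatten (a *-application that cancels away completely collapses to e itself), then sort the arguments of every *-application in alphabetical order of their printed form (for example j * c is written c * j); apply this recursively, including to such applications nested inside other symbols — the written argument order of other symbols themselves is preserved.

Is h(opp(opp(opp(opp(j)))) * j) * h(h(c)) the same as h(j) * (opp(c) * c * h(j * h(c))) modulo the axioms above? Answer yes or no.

Answer: no — h(h(c)) * h(j * j) vs h(h(c) * j) * h(j)

Derivation:
Left:  h(opp(opp(opp(opp(j)))) * j) * h(h(c))
  Push opp inside:  distribute opp over * and collapse double opp
  Combine occurrences:  h(j * j) * h(h(c))
  Sort:  h(h(c)) * h(j * j)
Right:  h(j) * (opp(c) * c * h(j * h(c)))
  Cancel:  c cancels
  Combine occurrences:  h(j) * h(h(c) * j)
  Sort:  h(h(c) * j) * h(j)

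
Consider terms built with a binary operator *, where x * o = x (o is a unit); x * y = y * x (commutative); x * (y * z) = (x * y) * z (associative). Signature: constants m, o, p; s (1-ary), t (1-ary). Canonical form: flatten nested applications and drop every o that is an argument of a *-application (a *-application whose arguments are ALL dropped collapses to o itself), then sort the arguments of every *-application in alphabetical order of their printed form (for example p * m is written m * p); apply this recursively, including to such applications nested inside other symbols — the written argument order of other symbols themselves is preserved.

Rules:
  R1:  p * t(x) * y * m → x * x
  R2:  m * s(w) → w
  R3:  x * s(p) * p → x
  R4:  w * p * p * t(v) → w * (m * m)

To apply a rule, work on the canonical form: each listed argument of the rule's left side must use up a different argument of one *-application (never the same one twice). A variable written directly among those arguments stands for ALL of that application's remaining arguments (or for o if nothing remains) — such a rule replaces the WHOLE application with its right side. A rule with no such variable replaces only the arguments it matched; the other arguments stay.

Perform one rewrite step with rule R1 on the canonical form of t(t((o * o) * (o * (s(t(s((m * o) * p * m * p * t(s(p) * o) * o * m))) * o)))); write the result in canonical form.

Canonical form:  t(t(s(t(s(m * m * m * p * p * t(s(p)))))))
Apply R1:  consuming m, p, t(s(p));  x := s(p), y := m * m * p
The variable takes the whole remainder — replace the entire application.
Result:  t(t(s(t(s(s(p) * s(p))))))

Answer: t(t(s(t(s(s(p) * s(p))))))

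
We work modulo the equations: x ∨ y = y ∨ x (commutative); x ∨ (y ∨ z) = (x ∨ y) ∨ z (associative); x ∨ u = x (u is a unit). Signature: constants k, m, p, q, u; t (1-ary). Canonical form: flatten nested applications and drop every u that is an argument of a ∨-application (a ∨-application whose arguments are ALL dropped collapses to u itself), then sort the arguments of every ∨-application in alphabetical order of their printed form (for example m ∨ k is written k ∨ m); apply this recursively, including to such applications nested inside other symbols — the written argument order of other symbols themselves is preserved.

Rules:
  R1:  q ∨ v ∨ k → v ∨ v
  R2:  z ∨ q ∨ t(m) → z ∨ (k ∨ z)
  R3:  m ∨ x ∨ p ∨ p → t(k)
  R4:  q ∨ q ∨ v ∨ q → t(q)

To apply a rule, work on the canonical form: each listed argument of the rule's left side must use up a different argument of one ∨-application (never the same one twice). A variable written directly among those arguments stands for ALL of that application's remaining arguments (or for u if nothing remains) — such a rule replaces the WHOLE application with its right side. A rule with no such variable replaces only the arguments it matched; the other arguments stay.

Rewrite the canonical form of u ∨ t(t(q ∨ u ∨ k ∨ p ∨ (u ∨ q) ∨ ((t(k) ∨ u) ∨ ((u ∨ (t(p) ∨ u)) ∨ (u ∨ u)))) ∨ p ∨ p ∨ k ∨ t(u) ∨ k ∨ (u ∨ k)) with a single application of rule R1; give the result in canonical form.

Canonical form:  t(k ∨ k ∨ k ∨ p ∨ p ∨ t(k ∨ p ∨ q ∨ q ∨ t(k) ∨ t(p)) ∨ t(u))
R1 matches:  uses k, q;  v := p ∨ q ∨ t(k) ∨ t(p)
The extension variable absorbs all remaining arguments, so the whole application is rewritten.
Result:  t(k ∨ k ∨ k ∨ p ∨ p ∨ t(p ∨ p ∨ q ∨ q ∨ t(k) ∨ t(k) ∨ t(p) ∨ t(p)) ∨ t(u))

Answer: t(k ∨ k ∨ k ∨ p ∨ p ∨ t(p ∨ p ∨ q ∨ q ∨ t(k) ∨ t(k) ∨ t(p) ∨ t(p)) ∨ t(u))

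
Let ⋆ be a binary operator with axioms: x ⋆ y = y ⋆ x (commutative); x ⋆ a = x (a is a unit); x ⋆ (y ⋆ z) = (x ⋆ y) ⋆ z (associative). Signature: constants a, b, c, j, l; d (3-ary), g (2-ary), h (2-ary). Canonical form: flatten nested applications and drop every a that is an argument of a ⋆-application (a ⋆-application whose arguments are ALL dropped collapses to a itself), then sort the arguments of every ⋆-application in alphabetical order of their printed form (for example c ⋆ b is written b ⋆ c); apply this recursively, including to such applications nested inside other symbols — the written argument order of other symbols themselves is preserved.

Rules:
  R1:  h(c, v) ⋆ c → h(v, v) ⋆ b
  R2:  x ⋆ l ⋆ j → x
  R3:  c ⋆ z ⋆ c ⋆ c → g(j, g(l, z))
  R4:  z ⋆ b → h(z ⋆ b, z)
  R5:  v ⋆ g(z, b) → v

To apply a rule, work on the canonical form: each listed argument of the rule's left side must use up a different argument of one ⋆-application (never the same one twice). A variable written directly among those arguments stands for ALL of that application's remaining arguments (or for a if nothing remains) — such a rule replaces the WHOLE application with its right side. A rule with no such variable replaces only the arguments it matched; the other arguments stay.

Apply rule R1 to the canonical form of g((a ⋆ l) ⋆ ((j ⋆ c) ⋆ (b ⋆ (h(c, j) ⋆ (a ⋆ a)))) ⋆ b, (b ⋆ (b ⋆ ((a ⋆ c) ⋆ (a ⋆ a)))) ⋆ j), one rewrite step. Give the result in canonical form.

Answer: g(b ⋆ b ⋆ b ⋆ h(j, j) ⋆ j ⋆ l, b ⋆ b ⋆ c ⋆ j)

Derivation:
Canonical form:  g(b ⋆ b ⋆ c ⋆ h(c, j) ⋆ j ⋆ l, b ⋆ b ⋆ c ⋆ j)
Match R1:  consume c, h(c, j);  v := j
Giving:  g(b ⋆ b ⋆ b ⋆ h(j, j) ⋆ j ⋆ l, b ⋆ b ⋆ c ⋆ j)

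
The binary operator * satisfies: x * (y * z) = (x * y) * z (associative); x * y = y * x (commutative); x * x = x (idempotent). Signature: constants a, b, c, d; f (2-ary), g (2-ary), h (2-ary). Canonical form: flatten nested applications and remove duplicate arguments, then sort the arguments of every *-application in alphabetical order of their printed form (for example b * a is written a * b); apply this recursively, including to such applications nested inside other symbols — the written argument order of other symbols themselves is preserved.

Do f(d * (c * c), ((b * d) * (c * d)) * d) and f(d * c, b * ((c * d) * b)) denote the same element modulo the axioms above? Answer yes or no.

Answer: yes — both canonical forms are f(c * d, b * c * d)

Derivation:
Left:  f(d * (c * c), ((b * d) * (c * d)) * d)
  Descend into:  ((b * d) * (c * d)) * d
  Flatten:  b * d * c * d * d
  Deduplicate:  drop duplicate d, d
  Sort:  b * c * d
  Reassemble:  f(c * d, b * c * d)
Right:  f(d * c, b * ((c * d) * b))
  Focus inside:  b * ((c * d) * b)
  Flatten:  b * c * d * b
  Drop duplicates:  drop duplicate b
  Sort:  b * c * d
  Reassemble:  f(c * d, b * c * d)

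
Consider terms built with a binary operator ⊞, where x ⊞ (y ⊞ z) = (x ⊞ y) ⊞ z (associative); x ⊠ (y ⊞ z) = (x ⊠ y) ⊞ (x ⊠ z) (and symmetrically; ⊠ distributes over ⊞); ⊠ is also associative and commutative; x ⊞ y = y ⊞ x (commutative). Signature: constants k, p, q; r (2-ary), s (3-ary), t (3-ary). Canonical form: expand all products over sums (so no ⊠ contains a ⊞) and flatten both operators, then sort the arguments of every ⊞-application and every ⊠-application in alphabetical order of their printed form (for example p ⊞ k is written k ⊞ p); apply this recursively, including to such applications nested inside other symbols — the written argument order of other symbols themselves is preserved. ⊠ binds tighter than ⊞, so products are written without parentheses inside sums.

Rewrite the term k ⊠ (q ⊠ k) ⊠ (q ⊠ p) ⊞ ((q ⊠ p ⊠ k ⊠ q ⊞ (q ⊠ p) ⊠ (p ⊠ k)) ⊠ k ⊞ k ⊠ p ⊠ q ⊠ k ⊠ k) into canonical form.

Expand:  k ⊠ k ⊠ p ⊠ q ⊠ q ⊞ k ⊠ k ⊠ p ⊠ q ⊠ q ⊞ k ⊠ k ⊠ p ⊠ p ⊠ q ⊞ k ⊠ k ⊠ k ⊠ p ⊠ q
Sort arguments:  k ⊠ k ⊠ k ⊠ p ⊠ q ⊞ k ⊠ k ⊠ p ⊠ p ⊠ q ⊞ k ⊠ k ⊠ p ⊠ q ⊠ q ⊞ k ⊠ k ⊠ p ⊠ q ⊠ q

Answer: k ⊠ k ⊠ k ⊠ p ⊠ q ⊞ k ⊠ k ⊠ p ⊠ p ⊠ q ⊞ k ⊠ k ⊠ p ⊠ q ⊠ q ⊞ k ⊠ k ⊠ p ⊠ q ⊠ q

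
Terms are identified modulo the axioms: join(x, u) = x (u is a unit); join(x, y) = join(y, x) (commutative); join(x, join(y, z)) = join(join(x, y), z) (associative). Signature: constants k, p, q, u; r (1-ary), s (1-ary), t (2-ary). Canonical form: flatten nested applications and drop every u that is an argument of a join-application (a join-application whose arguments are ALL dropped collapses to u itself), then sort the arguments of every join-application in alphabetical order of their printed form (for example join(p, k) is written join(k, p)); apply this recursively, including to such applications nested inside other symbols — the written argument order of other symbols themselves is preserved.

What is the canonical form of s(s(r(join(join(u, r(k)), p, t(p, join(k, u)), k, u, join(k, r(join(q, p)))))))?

Descend into:  join(join(u, r(k)), p, t(p, join(k, u)), k, u, join(k, r(join(q, p))))
Merge nested applications:  join(u, r(k), p, t(p, join(k, u)), k, u, k, r(join(q, p)))
Canonicalize subterm:  t(p, join(k, u))  →  t(p, k)
Inside:  r(join(q, p))  →  r(join(p, q))
Units out:  drop u (×2)
Sort arguments:  join(k, k, p, r(join(p, q)), r(k), t(p, k))
Reassemble:  s(s(r(join(k, k, p, r(join(p, q)), r(k), t(p, k)))))

Answer: s(s(r(join(k, k, p, r(join(p, q)), r(k), t(p, k)))))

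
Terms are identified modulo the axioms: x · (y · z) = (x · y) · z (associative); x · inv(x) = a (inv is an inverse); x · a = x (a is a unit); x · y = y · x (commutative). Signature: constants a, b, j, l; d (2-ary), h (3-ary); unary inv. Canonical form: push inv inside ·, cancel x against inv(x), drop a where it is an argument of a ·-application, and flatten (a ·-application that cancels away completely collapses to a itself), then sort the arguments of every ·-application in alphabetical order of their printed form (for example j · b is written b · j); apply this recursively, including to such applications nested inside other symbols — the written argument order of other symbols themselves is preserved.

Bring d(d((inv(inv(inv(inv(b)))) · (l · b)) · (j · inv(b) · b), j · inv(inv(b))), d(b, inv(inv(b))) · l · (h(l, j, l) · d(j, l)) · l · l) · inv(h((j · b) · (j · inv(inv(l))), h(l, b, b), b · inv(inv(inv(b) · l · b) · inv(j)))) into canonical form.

Push inv inside:  distribute inv over · and collapse double inv
Collect terms:  d(d(b · b · j · l, b · j), d(b, b) · d(j, l) · h(l, j, l) · l · l · l) · inv(h(b · j · j · l, h(l, b, b), b · j · l))

Answer: d(d(b · b · j · l, b · j), d(b, b) · d(j, l) · h(l, j, l) · l · l · l) · inv(h(b · j · j · l, h(l, b, b), b · j · l))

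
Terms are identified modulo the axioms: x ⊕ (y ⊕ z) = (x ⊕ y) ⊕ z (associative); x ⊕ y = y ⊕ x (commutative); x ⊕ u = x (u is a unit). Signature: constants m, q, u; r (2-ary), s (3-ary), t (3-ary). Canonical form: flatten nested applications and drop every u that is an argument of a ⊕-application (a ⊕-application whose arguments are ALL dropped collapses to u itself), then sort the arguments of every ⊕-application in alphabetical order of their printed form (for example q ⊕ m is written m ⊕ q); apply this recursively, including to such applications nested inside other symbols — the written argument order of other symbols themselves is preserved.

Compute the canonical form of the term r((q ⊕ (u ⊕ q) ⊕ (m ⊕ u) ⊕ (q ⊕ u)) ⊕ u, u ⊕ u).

Descend into:  (q ⊕ (u ⊕ q) ⊕ (m ⊕ u) ⊕ (q ⊕ u)) ⊕ u
Flatten:  q ⊕ u ⊕ q ⊕ m ⊕ u ⊕ q ⊕ u ⊕ u
Unit:  drop u (×4)
Sort arguments:  m ⊕ q ⊕ q ⊕ q
Reassemble:  r(m ⊕ q ⊕ q ⊕ q, u)

Answer: r(m ⊕ q ⊕ q ⊕ q, u)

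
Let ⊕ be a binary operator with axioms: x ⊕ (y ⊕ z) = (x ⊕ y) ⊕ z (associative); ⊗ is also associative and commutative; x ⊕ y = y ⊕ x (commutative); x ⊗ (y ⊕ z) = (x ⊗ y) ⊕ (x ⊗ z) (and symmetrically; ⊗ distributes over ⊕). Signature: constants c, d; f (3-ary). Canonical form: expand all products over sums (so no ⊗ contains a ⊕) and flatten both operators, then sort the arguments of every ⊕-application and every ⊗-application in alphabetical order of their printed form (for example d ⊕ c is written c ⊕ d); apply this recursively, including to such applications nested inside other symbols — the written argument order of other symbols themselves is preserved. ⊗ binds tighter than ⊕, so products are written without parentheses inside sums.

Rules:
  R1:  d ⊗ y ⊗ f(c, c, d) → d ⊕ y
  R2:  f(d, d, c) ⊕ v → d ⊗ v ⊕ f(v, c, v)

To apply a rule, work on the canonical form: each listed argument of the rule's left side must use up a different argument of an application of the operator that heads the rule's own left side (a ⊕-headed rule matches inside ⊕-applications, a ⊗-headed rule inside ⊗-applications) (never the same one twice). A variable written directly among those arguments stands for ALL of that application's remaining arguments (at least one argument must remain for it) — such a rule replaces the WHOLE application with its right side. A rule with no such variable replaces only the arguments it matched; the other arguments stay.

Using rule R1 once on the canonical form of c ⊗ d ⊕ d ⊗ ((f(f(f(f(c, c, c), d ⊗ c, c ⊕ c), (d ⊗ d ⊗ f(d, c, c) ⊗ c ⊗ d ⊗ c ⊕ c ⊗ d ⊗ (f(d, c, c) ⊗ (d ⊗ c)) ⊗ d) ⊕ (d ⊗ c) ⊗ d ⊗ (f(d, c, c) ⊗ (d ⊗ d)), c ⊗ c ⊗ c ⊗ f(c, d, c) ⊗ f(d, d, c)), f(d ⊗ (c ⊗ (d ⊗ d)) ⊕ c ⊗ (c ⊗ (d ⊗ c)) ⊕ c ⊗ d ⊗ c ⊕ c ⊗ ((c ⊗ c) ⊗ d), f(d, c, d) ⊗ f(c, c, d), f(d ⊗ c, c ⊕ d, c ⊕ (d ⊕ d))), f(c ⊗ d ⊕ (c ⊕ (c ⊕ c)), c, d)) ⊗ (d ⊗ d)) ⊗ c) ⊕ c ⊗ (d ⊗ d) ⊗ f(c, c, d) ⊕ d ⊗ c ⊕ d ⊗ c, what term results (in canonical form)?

Canonical form:  c ⊗ d ⊕ c ⊗ d ⊕ c ⊗ d ⊕ c ⊗ d ⊗ d ⊗ d ⊗ f(f(f(f(c, c, c), c ⊗ d, c ⊕ c), c ⊗ c ⊗ d ⊗ d ⊗ d ⊗ f(d, c, c) ⊕ c ⊗ c ⊗ d ⊗ d ⊗ d ⊗ f(d, c, c) ⊕ c ⊗ d ⊗ d ⊗ d ⊗ d ⊗ f(d, c, c), c ⊗ c ⊗ c ⊗ f(c, d, c) ⊗ f(d, d, c)), f(c ⊗ c ⊗ c ⊗ d ⊕ c ⊗ c ⊗ c ⊗ d ⊕ c ⊗ c ⊗ d ⊕ c ⊗ d ⊗ d ⊗ d, f(c, c, d) ⊗ f(d, c, d), f(c ⊗ d, c ⊕ d, c ⊕ d ⊕ d)), f(c ⊕ c ⊕ c ⊕ c ⊗ d, c, d)) ⊕ c ⊗ d ⊗ d ⊗ f(c, c, d)
Apply R1:  consuming d, f(c, c, d);  y := c ⊗ d
Every leftover argument binds to the variable; the entire application is replaced.
New term:  c ⊗ d ⊕ c ⊗ d ⊕ c ⊗ d ⊕ c ⊗ d ⊕ c ⊗ d ⊗ d ⊗ d ⊗ f(f(f(f(c, c, c), c ⊗ d, c ⊕ c), c ⊗ c ⊗ d ⊗ d ⊗ d ⊗ f(d, c, c) ⊕ c ⊗ c ⊗ d ⊗ d ⊗ d ⊗ f(d, c, c) ⊕ c ⊗ d ⊗ d ⊗ d ⊗ d ⊗ f(d, c, c), c ⊗ c ⊗ c ⊗ f(c, d, c) ⊗ f(d, d, c)), f(c ⊗ c ⊗ c ⊗ d ⊕ c ⊗ c ⊗ c ⊗ d ⊕ c ⊗ c ⊗ d ⊕ c ⊗ d ⊗ d ⊗ d, f(c, c, d) ⊗ f(d, c, d), f(c ⊗ d, c ⊕ d, c ⊕ d ⊕ d)), f(c ⊕ c ⊕ c ⊕ c ⊗ d, c, d)) ⊕ d

Answer: c ⊗ d ⊕ c ⊗ d ⊕ c ⊗ d ⊕ c ⊗ d ⊕ c ⊗ d ⊗ d ⊗ d ⊗ f(f(f(f(c, c, c), c ⊗ d, c ⊕ c), c ⊗ c ⊗ d ⊗ d ⊗ d ⊗ f(d, c, c) ⊕ c ⊗ c ⊗ d ⊗ d ⊗ d ⊗ f(d, c, c) ⊕ c ⊗ d ⊗ d ⊗ d ⊗ d ⊗ f(d, c, c), c ⊗ c ⊗ c ⊗ f(c, d, c) ⊗ f(d, d, c)), f(c ⊗ c ⊗ c ⊗ d ⊕ c ⊗ c ⊗ c ⊗ d ⊕ c ⊗ c ⊗ d ⊕ c ⊗ d ⊗ d ⊗ d, f(c, c, d) ⊗ f(d, c, d), f(c ⊗ d, c ⊕ d, c ⊕ d ⊕ d)), f(c ⊕ c ⊕ c ⊕ c ⊗ d, c, d)) ⊕ d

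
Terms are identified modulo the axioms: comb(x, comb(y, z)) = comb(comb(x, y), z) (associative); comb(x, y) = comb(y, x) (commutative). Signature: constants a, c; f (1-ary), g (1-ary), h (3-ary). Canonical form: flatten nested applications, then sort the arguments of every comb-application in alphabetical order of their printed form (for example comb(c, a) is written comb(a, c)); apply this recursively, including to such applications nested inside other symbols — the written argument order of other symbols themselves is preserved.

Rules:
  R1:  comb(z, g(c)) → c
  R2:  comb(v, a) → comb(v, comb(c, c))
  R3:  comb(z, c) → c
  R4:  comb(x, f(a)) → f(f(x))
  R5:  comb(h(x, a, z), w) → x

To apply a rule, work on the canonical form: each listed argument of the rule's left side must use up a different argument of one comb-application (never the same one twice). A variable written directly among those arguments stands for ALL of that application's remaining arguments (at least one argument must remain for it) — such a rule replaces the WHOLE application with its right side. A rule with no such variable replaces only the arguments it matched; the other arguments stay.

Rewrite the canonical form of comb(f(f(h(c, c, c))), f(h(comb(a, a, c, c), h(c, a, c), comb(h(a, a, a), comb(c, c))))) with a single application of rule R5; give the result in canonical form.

Canonical form:  comb(f(f(h(c, c, c))), f(h(comb(a, a, c, c), h(c, a, c), comb(c, c, h(a, a, a)))))
R5 matches:  uses h(a, a, a);  w := comb(c, c), x := a, z := a
The extension variable absorbs all remaining arguments, so the whole application is rewritten.
New term:  comb(f(f(h(c, c, c))), f(h(comb(a, a, c, c), h(c, a, c), a)))

Answer: comb(f(f(h(c, c, c))), f(h(comb(a, a, c, c), h(c, a, c), a)))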